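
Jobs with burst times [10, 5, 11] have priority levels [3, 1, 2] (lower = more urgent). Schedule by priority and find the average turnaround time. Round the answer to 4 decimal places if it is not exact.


Sort by priority (ascending = highest first):
Order: [(1, 5), (2, 11), (3, 10)]
Completion times:
  Priority 1, burst=5, C=5
  Priority 2, burst=11, C=16
  Priority 3, burst=10, C=26
Average turnaround = 47/3 = 15.6667

15.6667


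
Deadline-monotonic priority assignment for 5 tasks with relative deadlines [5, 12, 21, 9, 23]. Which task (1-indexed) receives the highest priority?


Sort tasks by relative deadline (ascending):
  Task 1: deadline = 5
  Task 4: deadline = 9
  Task 2: deadline = 12
  Task 3: deadline = 21
  Task 5: deadline = 23
Priority order (highest first): [1, 4, 2, 3, 5]
Highest priority task = 1

1


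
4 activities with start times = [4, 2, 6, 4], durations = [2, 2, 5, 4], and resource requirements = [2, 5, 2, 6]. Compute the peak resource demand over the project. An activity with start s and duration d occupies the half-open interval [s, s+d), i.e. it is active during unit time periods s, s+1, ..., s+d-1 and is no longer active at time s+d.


Each activity i is active on [start_i, start_i + duration_i).
Compute total resource usage per time slot:
  t=0: active resources = [], total = 0
  t=1: active resources = [], total = 0
  t=2: active resources = [5], total = 5
  t=3: active resources = [5], total = 5
  t=4: active resources = [2, 6], total = 8
  t=5: active resources = [2, 6], total = 8
  t=6: active resources = [2, 6], total = 8
  t=7: active resources = [2, 6], total = 8
  t=8: active resources = [2], total = 2
  t=9: active resources = [2], total = 2
  t=10: active resources = [2], total = 2
Peak resource demand = 8

8


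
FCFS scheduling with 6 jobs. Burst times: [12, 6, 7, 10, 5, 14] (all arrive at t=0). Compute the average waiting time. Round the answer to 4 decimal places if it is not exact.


FCFS order (as given): [12, 6, 7, 10, 5, 14]
Waiting times:
  Job 1: wait = 0
  Job 2: wait = 12
  Job 3: wait = 18
  Job 4: wait = 25
  Job 5: wait = 35
  Job 6: wait = 40
Sum of waiting times = 130
Average waiting time = 130/6 = 21.6667

21.6667


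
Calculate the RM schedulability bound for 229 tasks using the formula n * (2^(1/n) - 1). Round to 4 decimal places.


Compute 2^(1/229) = 1.0030314291
Subtract 1: 1.0030314291 - 1 = 0.0030314291
Multiply by n: 229 * 0.0030314291 = 0.6941972639
Round to 4 dp: 0.6942

0.6942


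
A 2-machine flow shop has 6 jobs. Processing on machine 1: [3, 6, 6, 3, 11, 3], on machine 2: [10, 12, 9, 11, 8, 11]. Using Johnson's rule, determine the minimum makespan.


Apply Johnson's rule:
  Group 1 (a <= b): [(1, 3, 10), (4, 3, 11), (6, 3, 11), (2, 6, 12), (3, 6, 9)]
  Group 2 (a > b): [(5, 11, 8)]
Optimal job order: [1, 4, 6, 2, 3, 5]
Schedule:
  Job 1: M1 done at 3, M2 done at 13
  Job 4: M1 done at 6, M2 done at 24
  Job 6: M1 done at 9, M2 done at 35
  Job 2: M1 done at 15, M2 done at 47
  Job 3: M1 done at 21, M2 done at 56
  Job 5: M1 done at 32, M2 done at 64
Makespan = 64

64


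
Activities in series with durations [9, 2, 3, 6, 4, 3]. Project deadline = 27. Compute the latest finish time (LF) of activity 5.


LF(activity 5) = deadline - sum of successor durations
Successors: activities 6 through 6 with durations [3]
Sum of successor durations = 3
LF = 27 - 3 = 24

24


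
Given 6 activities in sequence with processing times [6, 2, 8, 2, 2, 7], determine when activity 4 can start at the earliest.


Activity 4 starts after activities 1 through 3 complete.
Predecessor durations: [6, 2, 8]
ES = 6 + 2 + 8 = 16

16


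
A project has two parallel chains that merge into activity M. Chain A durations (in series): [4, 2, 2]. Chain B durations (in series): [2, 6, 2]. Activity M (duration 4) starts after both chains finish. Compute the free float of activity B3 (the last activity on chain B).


ES(B3) = sum of predecessors on chain B = 8
EF(B3) = ES + duration = 8 + 2 = 10
Successor of B3 is M. ES(M) = max(sum(A), sum(B)) = max(8, 10) = 10
Free float = ES(successor) - EF(current) = 10 - 10 = 0

0


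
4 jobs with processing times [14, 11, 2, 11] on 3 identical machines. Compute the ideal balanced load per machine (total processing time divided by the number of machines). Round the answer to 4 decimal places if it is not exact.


Total processing time = 14 + 11 + 2 + 11 = 38
Number of machines = 3
Ideal balanced load = 38 / 3 = 12.6667

12.6667


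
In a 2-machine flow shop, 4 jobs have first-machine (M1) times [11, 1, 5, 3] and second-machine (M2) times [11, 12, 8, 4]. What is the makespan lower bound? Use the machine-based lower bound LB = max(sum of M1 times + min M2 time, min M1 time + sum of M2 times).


LB1 = sum(M1 times) + min(M2 times) = 20 + 4 = 24
LB2 = min(M1 times) + sum(M2 times) = 1 + 35 = 36
Lower bound = max(LB1, LB2) = max(24, 36) = 36

36


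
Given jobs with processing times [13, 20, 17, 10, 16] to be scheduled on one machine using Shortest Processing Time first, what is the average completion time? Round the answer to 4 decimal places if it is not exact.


Sort jobs by processing time (SPT order): [10, 13, 16, 17, 20]
Compute completion times sequentially:
  Job 1: processing = 10, completes at 10
  Job 2: processing = 13, completes at 23
  Job 3: processing = 16, completes at 39
  Job 4: processing = 17, completes at 56
  Job 5: processing = 20, completes at 76
Sum of completion times = 204
Average completion time = 204/5 = 40.8

40.8


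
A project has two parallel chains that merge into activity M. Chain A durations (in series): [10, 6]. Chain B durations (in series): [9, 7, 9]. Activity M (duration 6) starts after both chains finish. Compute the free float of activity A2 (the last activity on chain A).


ES(A2) = sum of predecessors on chain A = 10
EF(A2) = ES + duration = 10 + 6 = 16
Successor of A2 is M. ES(M) = max(sum(A), sum(B)) = max(16, 25) = 25
Free float = ES(successor) - EF(current) = 25 - 16 = 9

9


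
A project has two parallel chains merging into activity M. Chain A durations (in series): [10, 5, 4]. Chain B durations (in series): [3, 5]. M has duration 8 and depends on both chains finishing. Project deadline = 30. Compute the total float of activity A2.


Forward pass: ES(A2) = sum of predecessors on chain A = 10
EF = ES + duration = 10 + 5 = 15
Backward pass: LF(M) = deadline = 30; LS(M) = 30 - 8 = 22
LF(A2) = LS(M) - sum(successors on chain A) = 22 - 4 = 18
LS = LF - duration = 18 - 5 = 13
Total float = LS - ES = 13 - 10 = 3

3


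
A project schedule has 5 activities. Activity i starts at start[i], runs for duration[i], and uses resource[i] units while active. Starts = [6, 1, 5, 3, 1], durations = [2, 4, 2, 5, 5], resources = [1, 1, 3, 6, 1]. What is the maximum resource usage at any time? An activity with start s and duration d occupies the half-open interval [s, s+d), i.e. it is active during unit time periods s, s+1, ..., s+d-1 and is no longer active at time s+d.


Each activity i is active on [start_i, start_i + duration_i).
Compute total resource usage per time slot:
  t=0: active resources = [], total = 0
  t=1: active resources = [1, 1], total = 2
  t=2: active resources = [1, 1], total = 2
  t=3: active resources = [1, 6, 1], total = 8
  t=4: active resources = [1, 6, 1], total = 8
  t=5: active resources = [3, 6, 1], total = 10
  t=6: active resources = [1, 3, 6], total = 10
  t=7: active resources = [1, 6], total = 7
Peak resource demand = 10

10


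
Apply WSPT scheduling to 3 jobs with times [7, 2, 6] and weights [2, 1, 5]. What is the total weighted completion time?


Compute p/w ratios and sort ascending (WSPT): [(6, 5), (2, 1), (7, 2)]
Compute weighted completion times:
  Job (p=6,w=5): C=6, w*C=5*6=30
  Job (p=2,w=1): C=8, w*C=1*8=8
  Job (p=7,w=2): C=15, w*C=2*15=30
Total weighted completion time = 68

68


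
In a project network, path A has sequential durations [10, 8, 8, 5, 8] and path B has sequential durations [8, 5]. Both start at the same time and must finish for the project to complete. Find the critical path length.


Path A total = 10 + 8 + 8 + 5 + 8 = 39
Path B total = 8 + 5 = 13
Critical path = longest path = max(39, 13) = 39

39


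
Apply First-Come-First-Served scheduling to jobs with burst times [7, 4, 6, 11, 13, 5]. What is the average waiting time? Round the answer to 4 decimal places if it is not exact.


FCFS order (as given): [7, 4, 6, 11, 13, 5]
Waiting times:
  Job 1: wait = 0
  Job 2: wait = 7
  Job 3: wait = 11
  Job 4: wait = 17
  Job 5: wait = 28
  Job 6: wait = 41
Sum of waiting times = 104
Average waiting time = 104/6 = 17.3333

17.3333


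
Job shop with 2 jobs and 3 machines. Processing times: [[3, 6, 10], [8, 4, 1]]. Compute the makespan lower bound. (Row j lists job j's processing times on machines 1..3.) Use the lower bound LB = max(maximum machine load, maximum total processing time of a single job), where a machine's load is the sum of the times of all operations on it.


Machine loads:
  Machine 1: 3 + 8 = 11
  Machine 2: 6 + 4 = 10
  Machine 3: 10 + 1 = 11
Max machine load = 11
Job totals:
  Job 1: 19
  Job 2: 13
Max job total = 19
Lower bound = max(11, 19) = 19

19


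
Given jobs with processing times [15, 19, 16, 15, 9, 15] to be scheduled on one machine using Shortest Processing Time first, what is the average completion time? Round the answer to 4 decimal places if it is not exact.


Sort jobs by processing time (SPT order): [9, 15, 15, 15, 16, 19]
Compute completion times sequentially:
  Job 1: processing = 9, completes at 9
  Job 2: processing = 15, completes at 24
  Job 3: processing = 15, completes at 39
  Job 4: processing = 15, completes at 54
  Job 5: processing = 16, completes at 70
  Job 6: processing = 19, completes at 89
Sum of completion times = 285
Average completion time = 285/6 = 47.5

47.5


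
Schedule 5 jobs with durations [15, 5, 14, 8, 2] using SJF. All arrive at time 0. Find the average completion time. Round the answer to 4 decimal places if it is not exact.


SJF order (ascending): [2, 5, 8, 14, 15]
Completion times:
  Job 1: burst=2, C=2
  Job 2: burst=5, C=7
  Job 3: burst=8, C=15
  Job 4: burst=14, C=29
  Job 5: burst=15, C=44
Average completion = 97/5 = 19.4

19.4


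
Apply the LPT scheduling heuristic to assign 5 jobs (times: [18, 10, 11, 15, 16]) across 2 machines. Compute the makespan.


Sort jobs in decreasing order (LPT): [18, 16, 15, 11, 10]
Assign each job to the least loaded machine:
  Machine 1: jobs [18, 11, 10], load = 39
  Machine 2: jobs [16, 15], load = 31
Makespan = max load = 39

39


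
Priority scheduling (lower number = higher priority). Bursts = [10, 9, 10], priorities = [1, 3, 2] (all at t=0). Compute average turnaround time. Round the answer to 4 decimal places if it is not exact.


Sort by priority (ascending = highest first):
Order: [(1, 10), (2, 10), (3, 9)]
Completion times:
  Priority 1, burst=10, C=10
  Priority 2, burst=10, C=20
  Priority 3, burst=9, C=29
Average turnaround = 59/3 = 19.6667

19.6667


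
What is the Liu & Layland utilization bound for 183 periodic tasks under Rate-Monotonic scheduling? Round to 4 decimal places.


Compute 2^(1/183) = 1.0037948719
Subtract 1: 1.0037948719 - 1 = 0.0037948719
Multiply by n: 183 * 0.0037948719 = 0.6944615577
Round to 4 dp: 0.6945

0.6945


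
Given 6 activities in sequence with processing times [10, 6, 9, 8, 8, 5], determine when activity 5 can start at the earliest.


Activity 5 starts after activities 1 through 4 complete.
Predecessor durations: [10, 6, 9, 8]
ES = 10 + 6 + 9 + 8 = 33

33


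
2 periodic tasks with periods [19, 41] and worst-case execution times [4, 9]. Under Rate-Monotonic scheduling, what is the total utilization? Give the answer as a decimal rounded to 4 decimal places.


Compute individual utilizations (exact fractions):
  Task 1: C/T = 4/19 (approx. 0.2105)
  Task 2: C/T = 9/41 (approx. 0.2195)
Total utilization U = 4/19 + 9/41 = 335/779
Rounded to 4 decimal places: U = 0.4300
RM (Liu & Layland) bound for 2 tasks = 0.828427; compare with U = 335/779 (approx. 0.430039)
U <= bound, so schedulable by RM sufficient condition.

0.4300


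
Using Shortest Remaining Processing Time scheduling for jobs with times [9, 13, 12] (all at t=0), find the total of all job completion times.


Since all jobs arrive at t=0, SRPT equals SPT ordering.
SPT order: [9, 12, 13]
Completion times:
  Job 1: p=9, C=9
  Job 2: p=12, C=21
  Job 3: p=13, C=34
Total completion time = 9 + 21 + 34 = 64

64


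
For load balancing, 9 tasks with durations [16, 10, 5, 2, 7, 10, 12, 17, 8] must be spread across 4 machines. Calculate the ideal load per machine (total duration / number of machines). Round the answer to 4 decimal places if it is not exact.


Total processing time = 16 + 10 + 5 + 2 + 7 + 10 + 12 + 17 + 8 = 87
Number of machines = 4
Ideal balanced load = 87 / 4 = 21.75

21.75


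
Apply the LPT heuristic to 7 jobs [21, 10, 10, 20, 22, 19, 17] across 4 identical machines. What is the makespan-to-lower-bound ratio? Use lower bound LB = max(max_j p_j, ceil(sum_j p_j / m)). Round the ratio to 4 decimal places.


LPT order: [22, 21, 20, 19, 17, 10, 10]
Machine loads after assignment: [22, 31, 30, 36]
LPT makespan = 36
Lower bound = max(max_job, ceil(total/4)) = max(22, 30) = 30
Ratio = 36 / 30 = 1.2

1.2


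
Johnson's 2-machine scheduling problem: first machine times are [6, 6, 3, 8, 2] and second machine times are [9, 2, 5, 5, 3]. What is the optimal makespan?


Apply Johnson's rule:
  Group 1 (a <= b): [(5, 2, 3), (3, 3, 5), (1, 6, 9)]
  Group 2 (a > b): [(4, 8, 5), (2, 6, 2)]
Optimal job order: [5, 3, 1, 4, 2]
Schedule:
  Job 5: M1 done at 2, M2 done at 5
  Job 3: M1 done at 5, M2 done at 10
  Job 1: M1 done at 11, M2 done at 20
  Job 4: M1 done at 19, M2 done at 25
  Job 2: M1 done at 25, M2 done at 27
Makespan = 27

27


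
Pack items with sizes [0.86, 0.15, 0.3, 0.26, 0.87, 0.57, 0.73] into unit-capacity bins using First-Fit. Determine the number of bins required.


Place items sequentially using First-Fit:
  Item 0.86 -> new Bin 1
  Item 0.15 -> new Bin 2
  Item 0.3 -> Bin 2 (now 0.45)
  Item 0.26 -> Bin 2 (now 0.71)
  Item 0.87 -> new Bin 3
  Item 0.57 -> new Bin 4
  Item 0.73 -> new Bin 5
Total bins used = 5

5


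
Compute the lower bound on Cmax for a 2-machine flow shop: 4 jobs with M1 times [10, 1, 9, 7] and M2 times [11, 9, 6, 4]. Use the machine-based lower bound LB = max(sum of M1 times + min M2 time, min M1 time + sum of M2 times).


LB1 = sum(M1 times) + min(M2 times) = 27 + 4 = 31
LB2 = min(M1 times) + sum(M2 times) = 1 + 30 = 31
Lower bound = max(LB1, LB2) = max(31, 31) = 31

31


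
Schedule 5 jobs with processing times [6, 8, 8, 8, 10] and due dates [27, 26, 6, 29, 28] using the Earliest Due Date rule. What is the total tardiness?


Sort by due date (EDD order): [(8, 6), (8, 26), (6, 27), (10, 28), (8, 29)]
Compute completion times and tardiness:
  Job 1: p=8, d=6, C=8, tardiness=max(0,8-6)=2
  Job 2: p=8, d=26, C=16, tardiness=max(0,16-26)=0
  Job 3: p=6, d=27, C=22, tardiness=max(0,22-27)=0
  Job 4: p=10, d=28, C=32, tardiness=max(0,32-28)=4
  Job 5: p=8, d=29, C=40, tardiness=max(0,40-29)=11
Total tardiness = 17

17


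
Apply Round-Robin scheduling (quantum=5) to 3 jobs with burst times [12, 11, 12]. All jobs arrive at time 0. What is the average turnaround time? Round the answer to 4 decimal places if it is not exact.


Time quantum = 5
Execution trace:
  J1 runs 5 units, time = 5
  J2 runs 5 units, time = 10
  J3 runs 5 units, time = 15
  J1 runs 5 units, time = 20
  J2 runs 5 units, time = 25
  J3 runs 5 units, time = 30
  J1 runs 2 units, time = 32
  J2 runs 1 units, time = 33
  J3 runs 2 units, time = 35
Finish times: [32, 33, 35]
Average turnaround = 100/3 = 33.3333

33.3333


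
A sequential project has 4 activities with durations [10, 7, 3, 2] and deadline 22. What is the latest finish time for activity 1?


LF(activity 1) = deadline - sum of successor durations
Successors: activities 2 through 4 with durations [7, 3, 2]
Sum of successor durations = 12
LF = 22 - 12 = 10

10


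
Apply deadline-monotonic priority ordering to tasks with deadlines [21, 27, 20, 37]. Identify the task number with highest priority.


Sort tasks by relative deadline (ascending):
  Task 3: deadline = 20
  Task 1: deadline = 21
  Task 2: deadline = 27
  Task 4: deadline = 37
Priority order (highest first): [3, 1, 2, 4]
Highest priority task = 3

3


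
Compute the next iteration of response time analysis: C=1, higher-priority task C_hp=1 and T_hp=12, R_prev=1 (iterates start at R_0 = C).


R_next = C + ceil(R_prev / T_hp) * C_hp
ceil(1 / 12) = ceil(0.0833) = 1
Interference = 1 * 1 = 1
R_next = 1 + 1 = 2

2


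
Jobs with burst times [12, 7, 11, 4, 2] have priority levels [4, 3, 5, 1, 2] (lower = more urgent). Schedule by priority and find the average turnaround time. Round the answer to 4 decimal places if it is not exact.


Sort by priority (ascending = highest first):
Order: [(1, 4), (2, 2), (3, 7), (4, 12), (5, 11)]
Completion times:
  Priority 1, burst=4, C=4
  Priority 2, burst=2, C=6
  Priority 3, burst=7, C=13
  Priority 4, burst=12, C=25
  Priority 5, burst=11, C=36
Average turnaround = 84/5 = 16.8

16.8


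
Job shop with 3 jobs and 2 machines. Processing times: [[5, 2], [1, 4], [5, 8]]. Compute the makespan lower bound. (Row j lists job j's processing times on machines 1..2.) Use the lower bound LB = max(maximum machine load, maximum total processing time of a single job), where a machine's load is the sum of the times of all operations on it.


Machine loads:
  Machine 1: 5 + 1 + 5 = 11
  Machine 2: 2 + 4 + 8 = 14
Max machine load = 14
Job totals:
  Job 1: 7
  Job 2: 5
  Job 3: 13
Max job total = 13
Lower bound = max(14, 13) = 14

14


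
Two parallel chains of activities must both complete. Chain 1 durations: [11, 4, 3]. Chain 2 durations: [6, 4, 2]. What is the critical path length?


Path A total = 11 + 4 + 3 = 18
Path B total = 6 + 4 + 2 = 12
Critical path = longest path = max(18, 12) = 18

18


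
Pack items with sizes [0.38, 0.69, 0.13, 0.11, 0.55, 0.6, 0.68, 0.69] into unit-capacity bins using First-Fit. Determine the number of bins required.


Place items sequentially using First-Fit:
  Item 0.38 -> new Bin 1
  Item 0.69 -> new Bin 2
  Item 0.13 -> Bin 1 (now 0.51)
  Item 0.11 -> Bin 1 (now 0.62)
  Item 0.55 -> new Bin 3
  Item 0.6 -> new Bin 4
  Item 0.68 -> new Bin 5
  Item 0.69 -> new Bin 6
Total bins used = 6

6


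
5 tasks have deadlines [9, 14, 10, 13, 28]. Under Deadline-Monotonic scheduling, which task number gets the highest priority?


Sort tasks by relative deadline (ascending):
  Task 1: deadline = 9
  Task 3: deadline = 10
  Task 4: deadline = 13
  Task 2: deadline = 14
  Task 5: deadline = 28
Priority order (highest first): [1, 3, 4, 2, 5]
Highest priority task = 1

1


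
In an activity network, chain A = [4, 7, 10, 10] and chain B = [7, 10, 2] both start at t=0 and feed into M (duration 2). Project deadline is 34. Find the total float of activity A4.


Forward pass: ES(A4) = sum of predecessors on chain A = 21
EF = ES + duration = 21 + 10 = 31
Backward pass: LF(M) = deadline = 34; LS(M) = 34 - 2 = 32
LF(A4) = LS(M) - sum(successors on chain A) = 32 - 0 = 32
LS = LF - duration = 32 - 10 = 22
Total float = LS - ES = 22 - 21 = 1

1


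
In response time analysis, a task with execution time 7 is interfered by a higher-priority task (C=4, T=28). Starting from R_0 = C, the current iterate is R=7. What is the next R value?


R_next = C + ceil(R_prev / T_hp) * C_hp
ceil(7 / 28) = ceil(0.25) = 1
Interference = 1 * 4 = 4
R_next = 7 + 4 = 11

11


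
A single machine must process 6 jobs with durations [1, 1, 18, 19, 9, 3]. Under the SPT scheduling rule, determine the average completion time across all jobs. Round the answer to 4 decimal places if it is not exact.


Sort jobs by processing time (SPT order): [1, 1, 3, 9, 18, 19]
Compute completion times sequentially:
  Job 1: processing = 1, completes at 1
  Job 2: processing = 1, completes at 2
  Job 3: processing = 3, completes at 5
  Job 4: processing = 9, completes at 14
  Job 5: processing = 18, completes at 32
  Job 6: processing = 19, completes at 51
Sum of completion times = 105
Average completion time = 105/6 = 17.5

17.5


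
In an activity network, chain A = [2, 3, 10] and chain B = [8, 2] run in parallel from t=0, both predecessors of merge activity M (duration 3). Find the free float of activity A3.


ES(A3) = sum of predecessors on chain A = 5
EF(A3) = ES + duration = 5 + 10 = 15
Successor of A3 is M. ES(M) = max(sum(A), sum(B)) = max(15, 10) = 15
Free float = ES(successor) - EF(current) = 15 - 15 = 0

0


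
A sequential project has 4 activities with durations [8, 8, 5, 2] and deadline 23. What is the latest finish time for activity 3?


LF(activity 3) = deadline - sum of successor durations
Successors: activities 4 through 4 with durations [2]
Sum of successor durations = 2
LF = 23 - 2 = 21

21


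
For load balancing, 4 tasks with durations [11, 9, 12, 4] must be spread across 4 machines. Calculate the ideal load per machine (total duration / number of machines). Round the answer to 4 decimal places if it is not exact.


Total processing time = 11 + 9 + 12 + 4 = 36
Number of machines = 4
Ideal balanced load = 36 / 4 = 9.0

9.0


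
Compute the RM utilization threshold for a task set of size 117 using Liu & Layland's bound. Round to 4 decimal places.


Compute 2^(1/117) = 1.0059419185
Subtract 1: 1.0059419185 - 1 = 0.0059419185
Multiply by n: 117 * 0.0059419185 = 0.6952044645
Round to 4 dp: 0.6952

0.6952


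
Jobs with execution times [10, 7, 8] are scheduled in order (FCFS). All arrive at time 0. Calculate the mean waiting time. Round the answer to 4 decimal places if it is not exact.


FCFS order (as given): [10, 7, 8]
Waiting times:
  Job 1: wait = 0
  Job 2: wait = 10
  Job 3: wait = 17
Sum of waiting times = 27
Average waiting time = 27/3 = 9.0

9.0


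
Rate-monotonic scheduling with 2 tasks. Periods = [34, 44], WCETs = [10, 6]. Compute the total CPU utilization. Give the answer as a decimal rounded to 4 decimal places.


Compute individual utilizations (exact fractions):
  Task 1: C/T = 10/34 = 5/17 (approx. 0.2941)
  Task 2: C/T = 6/44 = 3/22 (approx. 0.1364)
Total utilization U = 5/17 + 3/22 = 161/374
Rounded to 4 decimal places: U = 0.4305
RM (Liu & Layland) bound for 2 tasks = 0.828427; compare with U = 161/374 (approx. 0.430481)
U <= bound, so schedulable by RM sufficient condition.

0.4305


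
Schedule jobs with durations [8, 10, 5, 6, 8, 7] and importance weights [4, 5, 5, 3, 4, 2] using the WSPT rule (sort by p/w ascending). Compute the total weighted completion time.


Compute p/w ratios and sort ascending (WSPT): [(5, 5), (8, 4), (10, 5), (6, 3), (8, 4), (7, 2)]
Compute weighted completion times:
  Job (p=5,w=5): C=5, w*C=5*5=25
  Job (p=8,w=4): C=13, w*C=4*13=52
  Job (p=10,w=5): C=23, w*C=5*23=115
  Job (p=6,w=3): C=29, w*C=3*29=87
  Job (p=8,w=4): C=37, w*C=4*37=148
  Job (p=7,w=2): C=44, w*C=2*44=88
Total weighted completion time = 515

515


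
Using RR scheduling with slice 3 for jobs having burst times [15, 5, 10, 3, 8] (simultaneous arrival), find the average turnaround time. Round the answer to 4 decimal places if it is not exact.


Time quantum = 3
Execution trace:
  J1 runs 3 units, time = 3
  J2 runs 3 units, time = 6
  J3 runs 3 units, time = 9
  J4 runs 3 units, time = 12
  J5 runs 3 units, time = 15
  J1 runs 3 units, time = 18
  J2 runs 2 units, time = 20
  J3 runs 3 units, time = 23
  J5 runs 3 units, time = 26
  J1 runs 3 units, time = 29
  J3 runs 3 units, time = 32
  J5 runs 2 units, time = 34
  J1 runs 3 units, time = 37
  J3 runs 1 units, time = 38
  J1 runs 3 units, time = 41
Finish times: [41, 20, 38, 12, 34]
Average turnaround = 145/5 = 29.0

29.0


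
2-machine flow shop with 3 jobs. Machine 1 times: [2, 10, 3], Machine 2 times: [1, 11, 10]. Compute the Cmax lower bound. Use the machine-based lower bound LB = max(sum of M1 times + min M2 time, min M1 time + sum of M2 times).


LB1 = sum(M1 times) + min(M2 times) = 15 + 1 = 16
LB2 = min(M1 times) + sum(M2 times) = 2 + 22 = 24
Lower bound = max(LB1, LB2) = max(16, 24) = 24

24


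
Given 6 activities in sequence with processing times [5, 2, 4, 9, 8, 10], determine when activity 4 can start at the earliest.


Activity 4 starts after activities 1 through 3 complete.
Predecessor durations: [5, 2, 4]
ES = 5 + 2 + 4 = 11

11


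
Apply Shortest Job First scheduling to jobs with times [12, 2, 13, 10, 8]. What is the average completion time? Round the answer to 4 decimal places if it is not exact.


SJF order (ascending): [2, 8, 10, 12, 13]
Completion times:
  Job 1: burst=2, C=2
  Job 2: burst=8, C=10
  Job 3: burst=10, C=20
  Job 4: burst=12, C=32
  Job 5: burst=13, C=45
Average completion = 109/5 = 21.8

21.8


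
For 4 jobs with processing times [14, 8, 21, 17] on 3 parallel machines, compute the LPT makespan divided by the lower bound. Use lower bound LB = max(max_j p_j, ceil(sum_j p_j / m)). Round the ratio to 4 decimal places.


LPT order: [21, 17, 14, 8]
Machine loads after assignment: [21, 17, 22]
LPT makespan = 22
Lower bound = max(max_job, ceil(total/3)) = max(21, 20) = 21
Ratio = 22 / 21 = 1.0476

1.0476


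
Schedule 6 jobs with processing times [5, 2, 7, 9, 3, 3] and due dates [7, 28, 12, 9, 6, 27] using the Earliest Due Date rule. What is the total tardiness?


Sort by due date (EDD order): [(3, 6), (5, 7), (9, 9), (7, 12), (3, 27), (2, 28)]
Compute completion times and tardiness:
  Job 1: p=3, d=6, C=3, tardiness=max(0,3-6)=0
  Job 2: p=5, d=7, C=8, tardiness=max(0,8-7)=1
  Job 3: p=9, d=9, C=17, tardiness=max(0,17-9)=8
  Job 4: p=7, d=12, C=24, tardiness=max(0,24-12)=12
  Job 5: p=3, d=27, C=27, tardiness=max(0,27-27)=0
  Job 6: p=2, d=28, C=29, tardiness=max(0,29-28)=1
Total tardiness = 22

22


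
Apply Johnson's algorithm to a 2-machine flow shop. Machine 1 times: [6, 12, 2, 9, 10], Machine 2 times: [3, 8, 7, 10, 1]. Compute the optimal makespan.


Apply Johnson's rule:
  Group 1 (a <= b): [(3, 2, 7), (4, 9, 10)]
  Group 2 (a > b): [(2, 12, 8), (1, 6, 3), (5, 10, 1)]
Optimal job order: [3, 4, 2, 1, 5]
Schedule:
  Job 3: M1 done at 2, M2 done at 9
  Job 4: M1 done at 11, M2 done at 21
  Job 2: M1 done at 23, M2 done at 31
  Job 1: M1 done at 29, M2 done at 34
  Job 5: M1 done at 39, M2 done at 40
Makespan = 40

40


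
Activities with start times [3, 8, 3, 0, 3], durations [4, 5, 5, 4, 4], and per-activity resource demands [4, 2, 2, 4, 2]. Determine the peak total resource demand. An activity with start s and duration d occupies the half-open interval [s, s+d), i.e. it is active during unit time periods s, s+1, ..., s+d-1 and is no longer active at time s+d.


Each activity i is active on [start_i, start_i + duration_i).
Compute total resource usage per time slot:
  t=0: active resources = [4], total = 4
  t=1: active resources = [4], total = 4
  t=2: active resources = [4], total = 4
  t=3: active resources = [4, 2, 4, 2], total = 12
  t=4: active resources = [4, 2, 2], total = 8
  t=5: active resources = [4, 2, 2], total = 8
  t=6: active resources = [4, 2, 2], total = 8
  t=7: active resources = [2], total = 2
  t=8: active resources = [2], total = 2
  t=9: active resources = [2], total = 2
  t=10: active resources = [2], total = 2
  t=11: active resources = [2], total = 2
  t=12: active resources = [2], total = 2
Peak resource demand = 12

12


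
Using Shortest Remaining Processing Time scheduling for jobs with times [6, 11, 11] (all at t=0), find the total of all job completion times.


Since all jobs arrive at t=0, SRPT equals SPT ordering.
SPT order: [6, 11, 11]
Completion times:
  Job 1: p=6, C=6
  Job 2: p=11, C=17
  Job 3: p=11, C=28
Total completion time = 6 + 17 + 28 = 51

51


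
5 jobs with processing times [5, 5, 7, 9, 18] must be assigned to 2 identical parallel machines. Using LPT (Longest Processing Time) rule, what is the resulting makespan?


Sort jobs in decreasing order (LPT): [18, 9, 7, 5, 5]
Assign each job to the least loaded machine:
  Machine 1: jobs [18, 5], load = 23
  Machine 2: jobs [9, 7, 5], load = 21
Makespan = max load = 23

23


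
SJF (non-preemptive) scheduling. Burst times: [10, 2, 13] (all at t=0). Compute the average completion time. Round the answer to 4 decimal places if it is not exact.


SJF order (ascending): [2, 10, 13]
Completion times:
  Job 1: burst=2, C=2
  Job 2: burst=10, C=12
  Job 3: burst=13, C=25
Average completion = 39/3 = 13.0

13.0


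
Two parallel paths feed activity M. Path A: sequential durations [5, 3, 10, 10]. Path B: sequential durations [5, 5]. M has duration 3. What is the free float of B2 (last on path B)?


ES(B2) = sum of predecessors on chain B = 5
EF(B2) = ES + duration = 5 + 5 = 10
Successor of B2 is M. ES(M) = max(sum(A), sum(B)) = max(28, 10) = 28
Free float = ES(successor) - EF(current) = 28 - 10 = 18

18


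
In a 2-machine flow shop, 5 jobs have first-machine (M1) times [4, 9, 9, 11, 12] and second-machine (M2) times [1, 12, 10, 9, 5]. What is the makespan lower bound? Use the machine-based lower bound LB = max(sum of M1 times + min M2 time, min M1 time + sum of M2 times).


LB1 = sum(M1 times) + min(M2 times) = 45 + 1 = 46
LB2 = min(M1 times) + sum(M2 times) = 4 + 37 = 41
Lower bound = max(LB1, LB2) = max(46, 41) = 46

46


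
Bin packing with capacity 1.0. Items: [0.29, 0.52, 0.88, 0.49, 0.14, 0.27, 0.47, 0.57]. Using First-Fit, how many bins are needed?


Place items sequentially using First-Fit:
  Item 0.29 -> new Bin 1
  Item 0.52 -> Bin 1 (now 0.81)
  Item 0.88 -> new Bin 2
  Item 0.49 -> new Bin 3
  Item 0.14 -> Bin 1 (now 0.95)
  Item 0.27 -> Bin 3 (now 0.76)
  Item 0.47 -> new Bin 4
  Item 0.57 -> new Bin 5
Total bins used = 5

5


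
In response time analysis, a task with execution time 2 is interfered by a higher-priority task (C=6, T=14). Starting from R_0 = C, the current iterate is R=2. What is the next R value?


R_next = C + ceil(R_prev / T_hp) * C_hp
ceil(2 / 14) = ceil(0.1429) = 1
Interference = 1 * 6 = 6
R_next = 2 + 6 = 8

8


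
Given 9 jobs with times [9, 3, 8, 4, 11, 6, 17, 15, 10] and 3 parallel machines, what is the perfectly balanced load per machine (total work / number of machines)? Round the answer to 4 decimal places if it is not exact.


Total processing time = 9 + 3 + 8 + 4 + 11 + 6 + 17 + 15 + 10 = 83
Number of machines = 3
Ideal balanced load = 83 / 3 = 27.6667

27.6667


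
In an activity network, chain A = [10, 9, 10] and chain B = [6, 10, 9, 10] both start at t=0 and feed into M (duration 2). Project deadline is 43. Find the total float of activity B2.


Forward pass: ES(B2) = sum of predecessors on chain B = 6
EF = ES + duration = 6 + 10 = 16
Backward pass: LF(M) = deadline = 43; LS(M) = 43 - 2 = 41
LF(B2) = LS(M) - sum(successors on chain B) = 41 - 19 = 22
LS = LF - duration = 22 - 10 = 12
Total float = LS - ES = 12 - 6 = 6

6


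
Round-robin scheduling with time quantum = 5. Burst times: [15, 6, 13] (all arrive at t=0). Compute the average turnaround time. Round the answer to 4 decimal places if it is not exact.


Time quantum = 5
Execution trace:
  J1 runs 5 units, time = 5
  J2 runs 5 units, time = 10
  J3 runs 5 units, time = 15
  J1 runs 5 units, time = 20
  J2 runs 1 units, time = 21
  J3 runs 5 units, time = 26
  J1 runs 5 units, time = 31
  J3 runs 3 units, time = 34
Finish times: [31, 21, 34]
Average turnaround = 86/3 = 28.6667

28.6667


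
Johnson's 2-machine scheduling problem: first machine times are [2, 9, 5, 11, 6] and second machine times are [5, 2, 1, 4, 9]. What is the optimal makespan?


Apply Johnson's rule:
  Group 1 (a <= b): [(1, 2, 5), (5, 6, 9)]
  Group 2 (a > b): [(4, 11, 4), (2, 9, 2), (3, 5, 1)]
Optimal job order: [1, 5, 4, 2, 3]
Schedule:
  Job 1: M1 done at 2, M2 done at 7
  Job 5: M1 done at 8, M2 done at 17
  Job 4: M1 done at 19, M2 done at 23
  Job 2: M1 done at 28, M2 done at 30
  Job 3: M1 done at 33, M2 done at 34
Makespan = 34

34


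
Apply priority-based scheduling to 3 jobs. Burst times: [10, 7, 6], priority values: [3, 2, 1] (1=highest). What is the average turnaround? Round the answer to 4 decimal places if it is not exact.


Sort by priority (ascending = highest first):
Order: [(1, 6), (2, 7), (3, 10)]
Completion times:
  Priority 1, burst=6, C=6
  Priority 2, burst=7, C=13
  Priority 3, burst=10, C=23
Average turnaround = 42/3 = 14.0

14.0


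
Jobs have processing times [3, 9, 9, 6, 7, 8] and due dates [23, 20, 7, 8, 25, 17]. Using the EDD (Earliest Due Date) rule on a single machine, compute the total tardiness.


Sort by due date (EDD order): [(9, 7), (6, 8), (8, 17), (9, 20), (3, 23), (7, 25)]
Compute completion times and tardiness:
  Job 1: p=9, d=7, C=9, tardiness=max(0,9-7)=2
  Job 2: p=6, d=8, C=15, tardiness=max(0,15-8)=7
  Job 3: p=8, d=17, C=23, tardiness=max(0,23-17)=6
  Job 4: p=9, d=20, C=32, tardiness=max(0,32-20)=12
  Job 5: p=3, d=23, C=35, tardiness=max(0,35-23)=12
  Job 6: p=7, d=25, C=42, tardiness=max(0,42-25)=17
Total tardiness = 56

56


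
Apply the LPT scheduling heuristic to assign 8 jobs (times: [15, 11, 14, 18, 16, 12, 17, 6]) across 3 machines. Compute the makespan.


Sort jobs in decreasing order (LPT): [18, 17, 16, 15, 14, 12, 11, 6]
Assign each job to the least loaded machine:
  Machine 1: jobs [18, 12, 11], load = 41
  Machine 2: jobs [17, 14, 6], load = 37
  Machine 3: jobs [16, 15], load = 31
Makespan = max load = 41

41


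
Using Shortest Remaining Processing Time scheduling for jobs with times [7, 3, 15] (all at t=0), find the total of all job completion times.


Since all jobs arrive at t=0, SRPT equals SPT ordering.
SPT order: [3, 7, 15]
Completion times:
  Job 1: p=3, C=3
  Job 2: p=7, C=10
  Job 3: p=15, C=25
Total completion time = 3 + 10 + 25 = 38

38


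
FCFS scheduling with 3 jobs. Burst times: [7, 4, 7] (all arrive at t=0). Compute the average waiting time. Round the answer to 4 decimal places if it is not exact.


FCFS order (as given): [7, 4, 7]
Waiting times:
  Job 1: wait = 0
  Job 2: wait = 7
  Job 3: wait = 11
Sum of waiting times = 18
Average waiting time = 18/3 = 6.0

6.0


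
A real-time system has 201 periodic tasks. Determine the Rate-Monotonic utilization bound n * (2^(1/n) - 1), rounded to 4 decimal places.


Compute 2^(1/201) = 1.0034544463
Subtract 1: 1.0034544463 - 1 = 0.0034544463
Multiply by n: 201 * 0.0034544463 = 0.6943437063
Round to 4 dp: 0.6943

0.6943


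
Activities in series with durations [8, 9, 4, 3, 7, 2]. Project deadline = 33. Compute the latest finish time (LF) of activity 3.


LF(activity 3) = deadline - sum of successor durations
Successors: activities 4 through 6 with durations [3, 7, 2]
Sum of successor durations = 12
LF = 33 - 12 = 21

21


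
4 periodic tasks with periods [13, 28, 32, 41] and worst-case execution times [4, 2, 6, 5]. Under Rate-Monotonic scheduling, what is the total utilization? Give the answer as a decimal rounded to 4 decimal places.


Compute individual utilizations (exact fractions):
  Task 1: C/T = 4/13 (approx. 0.3077)
  Task 2: C/T = 2/28 = 1/14 (approx. 0.0714)
  Task 3: C/T = 6/32 = 3/16 (approx. 0.1875)
  Task 4: C/T = 5/41 (approx. 0.122)
Total utilization U = 4/13 + 1/14 + 3/16 + 5/41 = 41105/59696
Rounded to 4 decimal places: U = 0.6886
RM (Liu & Layland) bound for 4 tasks = 0.756828; compare with U = 41105/59696 (approx. 0.688572)
U <= bound, so schedulable by RM sufficient condition.

0.6886


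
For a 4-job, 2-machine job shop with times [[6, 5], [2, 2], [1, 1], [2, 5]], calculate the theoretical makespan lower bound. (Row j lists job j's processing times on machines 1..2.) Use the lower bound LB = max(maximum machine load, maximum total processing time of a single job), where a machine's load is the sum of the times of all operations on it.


Machine loads:
  Machine 1: 6 + 2 + 1 + 2 = 11
  Machine 2: 5 + 2 + 1 + 5 = 13
Max machine load = 13
Job totals:
  Job 1: 11
  Job 2: 4
  Job 3: 2
  Job 4: 7
Max job total = 11
Lower bound = max(13, 11) = 13

13


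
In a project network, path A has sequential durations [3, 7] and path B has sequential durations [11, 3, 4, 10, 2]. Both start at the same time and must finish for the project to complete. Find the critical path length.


Path A total = 3 + 7 = 10
Path B total = 11 + 3 + 4 + 10 + 2 = 30
Critical path = longest path = max(10, 30) = 30

30


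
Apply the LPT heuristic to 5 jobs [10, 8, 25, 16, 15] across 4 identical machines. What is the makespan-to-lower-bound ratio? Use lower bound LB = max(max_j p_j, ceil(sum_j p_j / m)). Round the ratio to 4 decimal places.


LPT order: [25, 16, 15, 10, 8]
Machine loads after assignment: [25, 16, 15, 18]
LPT makespan = 25
Lower bound = max(max_job, ceil(total/4)) = max(25, 19) = 25
Ratio = 25 / 25 = 1.0

1.0


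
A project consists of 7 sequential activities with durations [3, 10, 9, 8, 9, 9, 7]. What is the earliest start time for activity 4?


Activity 4 starts after activities 1 through 3 complete.
Predecessor durations: [3, 10, 9]
ES = 3 + 10 + 9 = 22

22


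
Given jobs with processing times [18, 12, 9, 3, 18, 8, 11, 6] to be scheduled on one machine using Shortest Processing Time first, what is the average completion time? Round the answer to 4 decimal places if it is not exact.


Sort jobs by processing time (SPT order): [3, 6, 8, 9, 11, 12, 18, 18]
Compute completion times sequentially:
  Job 1: processing = 3, completes at 3
  Job 2: processing = 6, completes at 9
  Job 3: processing = 8, completes at 17
  Job 4: processing = 9, completes at 26
  Job 5: processing = 11, completes at 37
  Job 6: processing = 12, completes at 49
  Job 7: processing = 18, completes at 67
  Job 8: processing = 18, completes at 85
Sum of completion times = 293
Average completion time = 293/8 = 36.625

36.625


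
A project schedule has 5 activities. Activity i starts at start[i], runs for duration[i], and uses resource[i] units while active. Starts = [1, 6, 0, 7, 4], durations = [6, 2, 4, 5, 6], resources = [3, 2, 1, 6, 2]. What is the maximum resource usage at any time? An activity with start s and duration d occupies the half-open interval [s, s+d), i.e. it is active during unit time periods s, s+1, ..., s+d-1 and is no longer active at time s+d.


Each activity i is active on [start_i, start_i + duration_i).
Compute total resource usage per time slot:
  t=0: active resources = [1], total = 1
  t=1: active resources = [3, 1], total = 4
  t=2: active resources = [3, 1], total = 4
  t=3: active resources = [3, 1], total = 4
  t=4: active resources = [3, 2], total = 5
  t=5: active resources = [3, 2], total = 5
  t=6: active resources = [3, 2, 2], total = 7
  t=7: active resources = [2, 6, 2], total = 10
  t=8: active resources = [6, 2], total = 8
  t=9: active resources = [6, 2], total = 8
  t=10: active resources = [6], total = 6
  t=11: active resources = [6], total = 6
Peak resource demand = 10

10


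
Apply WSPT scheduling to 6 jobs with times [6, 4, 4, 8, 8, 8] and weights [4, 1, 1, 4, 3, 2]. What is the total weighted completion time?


Compute p/w ratios and sort ascending (WSPT): [(6, 4), (8, 4), (8, 3), (4, 1), (4, 1), (8, 2)]
Compute weighted completion times:
  Job (p=6,w=4): C=6, w*C=4*6=24
  Job (p=8,w=4): C=14, w*C=4*14=56
  Job (p=8,w=3): C=22, w*C=3*22=66
  Job (p=4,w=1): C=26, w*C=1*26=26
  Job (p=4,w=1): C=30, w*C=1*30=30
  Job (p=8,w=2): C=38, w*C=2*38=76
Total weighted completion time = 278

278


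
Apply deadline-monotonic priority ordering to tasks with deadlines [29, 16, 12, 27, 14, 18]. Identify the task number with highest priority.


Sort tasks by relative deadline (ascending):
  Task 3: deadline = 12
  Task 5: deadline = 14
  Task 2: deadline = 16
  Task 6: deadline = 18
  Task 4: deadline = 27
  Task 1: deadline = 29
Priority order (highest first): [3, 5, 2, 6, 4, 1]
Highest priority task = 3

3


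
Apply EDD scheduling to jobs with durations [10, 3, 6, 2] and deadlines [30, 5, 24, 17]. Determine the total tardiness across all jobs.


Sort by due date (EDD order): [(3, 5), (2, 17), (6, 24), (10, 30)]
Compute completion times and tardiness:
  Job 1: p=3, d=5, C=3, tardiness=max(0,3-5)=0
  Job 2: p=2, d=17, C=5, tardiness=max(0,5-17)=0
  Job 3: p=6, d=24, C=11, tardiness=max(0,11-24)=0
  Job 4: p=10, d=30, C=21, tardiness=max(0,21-30)=0
Total tardiness = 0

0
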